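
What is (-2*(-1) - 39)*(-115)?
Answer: 4255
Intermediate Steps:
(-2*(-1) - 39)*(-115) = (2 - 39)*(-115) = -37*(-115) = 4255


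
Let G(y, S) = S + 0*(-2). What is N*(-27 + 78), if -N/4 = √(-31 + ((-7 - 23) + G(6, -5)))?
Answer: -204*I*√66 ≈ -1657.3*I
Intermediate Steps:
G(y, S) = S (G(y, S) = S + 0 = S)
N = -4*I*√66 (N = -4*√(-31 + ((-7 - 23) - 5)) = -4*√(-31 + (-30 - 5)) = -4*√(-31 - 35) = -4*I*√66 ≈ -32.496*I)
N*(-27 + 78) = (-4*I*√66)*(-27 + 78) = -4*I*√66*51 = -204*I*√66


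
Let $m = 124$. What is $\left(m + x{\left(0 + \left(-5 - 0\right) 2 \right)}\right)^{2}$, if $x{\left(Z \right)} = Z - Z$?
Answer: $15376$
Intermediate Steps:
$x{\left(Z \right)} = 0$
$\left(m + x{\left(0 + \left(-5 - 0\right) 2 \right)}\right)^{2} = \left(124 + 0\right)^{2} = 124^{2} = 15376$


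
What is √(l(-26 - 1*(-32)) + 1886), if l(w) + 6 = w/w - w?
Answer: 25*√3 ≈ 43.301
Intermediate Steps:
l(w) = -5 - w (l(w) = -6 + (w/w - w) = -6 + (1 - w) = -5 - w)
√(l(-26 - 1*(-32)) + 1886) = √((-5 - (-26 - 1*(-32))) + 1886) = √((-5 - (-26 + 32)) + 1886) = √((-5 - 1*6) + 1886) = √((-5 - 6) + 1886) = √(-11 + 1886) = √1875 = 25*√3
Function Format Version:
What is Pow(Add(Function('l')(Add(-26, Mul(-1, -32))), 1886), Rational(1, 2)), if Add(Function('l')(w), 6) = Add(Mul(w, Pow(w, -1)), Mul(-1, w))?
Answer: Mul(25, Pow(3, Rational(1, 2))) ≈ 43.301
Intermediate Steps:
Function('l')(w) = Add(-5, Mul(-1, w)) (Function('l')(w) = Add(-6, Add(Mul(w, Pow(w, -1)), Mul(-1, w))) = Add(-6, Add(1, Mul(-1, w))) = Add(-5, Mul(-1, w)))
Pow(Add(Function('l')(Add(-26, Mul(-1, -32))), 1886), Rational(1, 2)) = Pow(Add(Add(-5, Mul(-1, Add(-26, Mul(-1, -32)))), 1886), Rational(1, 2)) = Pow(Add(Add(-5, Mul(-1, Add(-26, 32))), 1886), Rational(1, 2)) = Pow(Add(Add(-5, Mul(-1, 6)), 1886), Rational(1, 2)) = Pow(Add(Add(-5, -6), 1886), Rational(1, 2)) = Pow(Add(-11, 1886), Rational(1, 2)) = Pow(1875, Rational(1, 2)) = Mul(25, Pow(3, Rational(1, 2)))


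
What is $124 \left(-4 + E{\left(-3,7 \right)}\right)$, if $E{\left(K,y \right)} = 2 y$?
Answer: $1240$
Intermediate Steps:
$124 \left(-4 + E{\left(-3,7 \right)}\right) = 124 \left(-4 + 2 \cdot 7\right) = 124 \left(-4 + 14\right) = 124 \cdot 10 = 1240$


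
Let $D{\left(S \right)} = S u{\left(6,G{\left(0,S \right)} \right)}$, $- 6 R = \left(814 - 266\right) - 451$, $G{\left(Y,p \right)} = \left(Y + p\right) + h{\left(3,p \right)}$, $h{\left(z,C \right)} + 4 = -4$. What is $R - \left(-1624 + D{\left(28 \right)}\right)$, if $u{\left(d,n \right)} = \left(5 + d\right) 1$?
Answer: $\frac{7799}{6} \approx 1299.8$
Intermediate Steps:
$h{\left(z,C \right)} = -8$ ($h{\left(z,C \right)} = -4 - 4 = -8$)
$G{\left(Y,p \right)} = -8 + Y + p$ ($G{\left(Y,p \right)} = \left(Y + p\right) - 8 = -8 + Y + p$)
$R = - \frac{97}{6}$ ($R = - \frac{\left(814 - 266\right) - 451}{6} = - \frac{548 - 451}{6} = \left(- \frac{1}{6}\right) 97 = - \frac{97}{6} \approx -16.167$)
$u{\left(d,n \right)} = 5 + d$
$D{\left(S \right)} = 11 S$ ($D{\left(S \right)} = S \left(5 + 6\right) = S 11 = 11 S$)
$R - \left(-1624 + D{\left(28 \right)}\right) = - \frac{97}{6} - \left(-1624 + 11 \cdot 28\right) = - \frac{97}{6} - \left(-1624 + 308\right) = - \frac{97}{6} - -1316 = - \frac{97}{6} + 1316 = \frac{7799}{6}$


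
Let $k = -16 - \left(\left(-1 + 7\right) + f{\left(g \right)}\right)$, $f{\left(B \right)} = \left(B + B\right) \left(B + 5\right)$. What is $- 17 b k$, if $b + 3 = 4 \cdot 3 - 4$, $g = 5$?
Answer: $10370$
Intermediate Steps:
$f{\left(B \right)} = 2 B \left(5 + B\right)$
$k = -122$ ($k = -16 - \left(\left(-1 + 7\right) + 2 \cdot 5 \left(5 + 5\right)\right) = -16 - \left(6 + 2 \cdot 5 \cdot 10\right) = -16 - \left(6 + 100\right) = -16 - 106 = -122$)
$b = 5$ ($b = -3 + \left(4 \cdot 3 - 4\right) = -3 + \left(12 - 4\right) = -3 + 8 = 5$)
$- 17 b k = \left(-17\right) 5 \left(-122\right) = \left(-85\right) \left(-122\right) = 10370$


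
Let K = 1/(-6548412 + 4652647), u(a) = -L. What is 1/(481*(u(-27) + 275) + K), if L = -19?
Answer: 1895765/268087711709 ≈ 7.0714e-6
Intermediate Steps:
u(a) = 19 (u(a) = -1*(-19) = 19)
K = -1/1895765 (K = 1/(-1895765) = -1/1895765 ≈ -5.2749e-7)
1/(481*(u(-27) + 275) + K) = 1/(481*(19 + 275) - 1/1895765) = 1/(481*294 - 1/1895765) = 1/(141414 - 1/1895765) = 1/(268087711709/1895765) = 1895765/268087711709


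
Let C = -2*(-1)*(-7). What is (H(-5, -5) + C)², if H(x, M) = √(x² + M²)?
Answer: 246 - 140*√2 ≈ 48.010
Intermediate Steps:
H(x, M) = √(M² + x²)
C = -14 (C = 2*(-7) = -14)
(H(-5, -5) + C)² = (√((-5)² + (-5)²) - 14)² = (√(25 + 25) - 14)² = (√50 - 14)² = (5*√2 - 14)² = (-14 + 5*√2)²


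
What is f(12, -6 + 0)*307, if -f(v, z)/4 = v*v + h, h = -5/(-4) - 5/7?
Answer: -1242429/7 ≈ -1.7749e+5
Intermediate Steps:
h = 15/28 (h = -5*(-¼) - 5*⅐ = 5/4 - 5/7 = 15/28 ≈ 0.53571)
f(v, z) = -15/7 - 4*v² (f(v, z) = -4*(v*v + 15/28) = -4*(v² + 15/28) = -4*(15/28 + v²) = -15/7 - 4*v²)
f(12, -6 + 0)*307 = (-15/7 - 4*12²)*307 = (-15/7 - 4*144)*307 = (-15/7 - 576)*307 = -4047/7*307 = -1242429/7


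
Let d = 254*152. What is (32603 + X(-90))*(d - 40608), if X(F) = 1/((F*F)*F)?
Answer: -47535173998/729 ≈ -6.5206e+7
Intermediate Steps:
X(F) = F**(-3) (X(F) = 1/(F**2*F) = 1/(F**3) = F**(-3))
d = 38608
(32603 + X(-90))*(d - 40608) = (32603 + (-90)**(-3))*(38608 - 40608) = (32603 - 1/729000)*(-2000) = (23767586999/729000)*(-2000) = -47535173998/729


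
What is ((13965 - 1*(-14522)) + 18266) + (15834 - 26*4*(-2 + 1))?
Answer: 62691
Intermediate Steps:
((13965 - 1*(-14522)) + 18266) + (15834 - 26*4*(-2 + 1)) = ((13965 + 14522) + 18266) + (15834 - 26*4*(-1)) = (28487 + 18266) + (15834 - 26*(-4)) = 46753 + (15834 - 1*(-104)) = 46753 + (15834 + 104) = 46753 + 15938 = 62691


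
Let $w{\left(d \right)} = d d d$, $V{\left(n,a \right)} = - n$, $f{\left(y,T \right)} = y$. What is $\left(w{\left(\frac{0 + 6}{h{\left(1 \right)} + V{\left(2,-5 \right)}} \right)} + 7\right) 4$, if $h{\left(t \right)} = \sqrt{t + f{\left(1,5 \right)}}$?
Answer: $-2132 - 1512 \sqrt{2} \approx -4270.3$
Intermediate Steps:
$h{\left(t \right)} = \sqrt{1 + t}$ ($h{\left(t \right)} = \sqrt{t + 1} = \sqrt{1 + t}$)
$w{\left(d \right)} = d^{3}$ ($w{\left(d \right)} = d^{2} d = d^{3}$)
$\left(w{\left(\frac{0 + 6}{h{\left(1 \right)} + V{\left(2,-5 \right)}} \right)} + 7\right) 4 = \left(\left(\frac{0 + 6}{\sqrt{1 + 1} - 2}\right)^{3} + 7\right) 4 = \left(\left(\frac{6}{\sqrt{2} - 2}\right)^{3} + 7\right) 4 = \left(\left(\frac{6}{-2 + \sqrt{2}}\right)^{3} + 7\right) 4 = \left(\frac{216}{\left(-2 + \sqrt{2}\right)^{3}} + 7\right) 4 = \left(7 + \frac{216}{\left(-2 + \sqrt{2}\right)^{3}}\right) 4 = 28 + \frac{864}{\left(-2 + \sqrt{2}\right)^{3}}$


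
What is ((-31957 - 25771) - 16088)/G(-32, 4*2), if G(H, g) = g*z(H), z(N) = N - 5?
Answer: 9227/37 ≈ 249.38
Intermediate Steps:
z(N) = -5 + N
G(H, g) = g*(-5 + H)
((-31957 - 25771) - 16088)/G(-32, 4*2) = ((-31957 - 25771) - 16088)/(((4*2)*(-5 - 32))) = (-57728 - 16088)/((8*(-37))) = -73816/(-296) = -73816*(-1/296) = 9227/37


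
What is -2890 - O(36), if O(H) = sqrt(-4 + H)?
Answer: -2890 - 4*sqrt(2) ≈ -2895.7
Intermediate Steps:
-2890 - O(36) = -2890 - sqrt(-4 + 36) = -2890 - sqrt(32) = -2890 - 4*sqrt(2)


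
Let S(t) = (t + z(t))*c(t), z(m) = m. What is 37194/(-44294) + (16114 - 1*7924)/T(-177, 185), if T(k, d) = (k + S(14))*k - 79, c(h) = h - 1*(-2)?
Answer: -537447696/532037381 ≈ -1.0102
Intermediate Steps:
c(h) = 2 + h (c(h) = h + 2 = 2 + h)
S(t) = 2*t*(2 + t) (S(t) = (t + t)*(2 + t) = (2*t)*(2 + t) = 2*t*(2 + t))
T(k, d) = -79 + k*(448 + k) (T(k, d) = (k + 2*14*(2 + 14))*k - 79 = (k + 2*14*16)*k - 79 = (k + 448)*k - 79 = (448 + k)*k - 79 = k*(448 + k) - 79 = -79 + k*(448 + k))
37194/(-44294) + (16114 - 1*7924)/T(-177, 185) = 37194/(-44294) + (16114 - 1*7924)/(-79 + (-177)**2 + 448*(-177)) = 37194*(-1/44294) + (16114 - 7924)/(-79 + 31329 - 79296) = -18597/22147 + 8190/(-48046) = -18597/22147 + 8190*(-1/48046) = -18597/22147 - 4095/24023 = -537447696/532037381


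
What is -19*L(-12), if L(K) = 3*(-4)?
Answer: 228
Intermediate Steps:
L(K) = -12
-19*L(-12) = -19*(-12) = 228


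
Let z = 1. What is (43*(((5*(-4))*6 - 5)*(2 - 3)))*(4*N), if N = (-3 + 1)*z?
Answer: -43000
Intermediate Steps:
N = -2 (N = (-3 + 1)*1 = -2*1 = -2)
(43*(((5*(-4))*6 - 5)*(2 - 3)))*(4*N) = (43*(((5*(-4))*6 - 5)*(2 - 3)))*(4*(-2)) = (43*((-20*6 - 5)*(-1)))*(-8) = (43*((-120 - 5)*(-1)))*(-8) = (43*(-125*(-1)))*(-8) = (43*125)*(-8) = 5375*(-8) = -43000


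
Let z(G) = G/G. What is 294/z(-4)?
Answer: 294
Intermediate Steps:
z(G) = 1
294/z(-4) = 294/1 = 294*1 = 294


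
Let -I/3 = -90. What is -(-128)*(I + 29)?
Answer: 38272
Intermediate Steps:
I = 270 (I = -3*(-90) = 270)
-(-128)*(I + 29) = -(-128)*(270 + 29) = -(-128)*299 = -1*(-38272) = 38272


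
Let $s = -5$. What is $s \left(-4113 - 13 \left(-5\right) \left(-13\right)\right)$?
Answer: $24790$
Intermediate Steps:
$s \left(-4113 - 13 \left(-5\right) \left(-13\right)\right) = - 5 \left(-4113 - 13 \left(-5\right) \left(-13\right)\right) = - 5 \left(-4113 - \left(-65\right) \left(-13\right)\right) = - 5 \left(-4113 - 845\right) = \left(-5\right) \left(-4958\right) = 24790$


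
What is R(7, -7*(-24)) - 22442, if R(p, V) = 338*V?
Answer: 34342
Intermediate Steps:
R(7, -7*(-24)) - 22442 = 338*(-7*(-24)) - 22442 = 338*168 - 22442 = 56784 - 22442 = 34342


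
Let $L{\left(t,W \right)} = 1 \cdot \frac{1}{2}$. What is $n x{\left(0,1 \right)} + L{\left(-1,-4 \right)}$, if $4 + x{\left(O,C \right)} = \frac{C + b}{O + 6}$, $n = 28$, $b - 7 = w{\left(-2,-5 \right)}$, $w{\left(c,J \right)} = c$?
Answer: $- \frac{167}{2} \approx -83.5$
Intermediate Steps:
$b = 5$ ($b = 7 - 2 = 5$)
$L{\left(t,W \right)} = \frac{1}{2}$ ($L{\left(t,W \right)} = 1 \cdot \frac{1}{2} = \frac{1}{2}$)
$x{\left(O,C \right)} = -4 + \frac{5 + C}{6 + O}$ ($x{\left(O,C \right)} = -4 + \frac{C + 5}{O + 6} = -4 + \frac{5 + C}{6 + O}$)
$n x{\left(0,1 \right)} + L{\left(-1,-4 \right)} = 28 \frac{-19 + 1 - 0}{6 + 0} + \frac{1}{2} = 28 \frac{-19 + 1 + 0}{6} + \frac{1}{2} = 28 \cdot \frac{1}{6} \left(-18\right) + \frac{1}{2} = 28 \left(-3\right) + \frac{1}{2} = -84 + \frac{1}{2} = - \frac{167}{2}$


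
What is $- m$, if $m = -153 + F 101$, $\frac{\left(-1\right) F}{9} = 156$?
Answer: $141957$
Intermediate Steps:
$F = -1404$ ($F = \left(-9\right) 156 = -1404$)
$m = -141957$ ($m = -153 - 141804 = -141957$)
$- m = \left(-1\right) \left(-141957\right) = 141957$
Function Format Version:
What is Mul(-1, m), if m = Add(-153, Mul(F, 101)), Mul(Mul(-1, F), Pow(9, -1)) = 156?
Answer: 141957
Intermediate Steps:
F = -1404 (F = Mul(-9, 156) = -1404)
m = -141957 (m = Add(-153, Mul(-1404, 101)) = Add(-153, -141804) = -141957)
Mul(-1, m) = Mul(-1, -141957) = 141957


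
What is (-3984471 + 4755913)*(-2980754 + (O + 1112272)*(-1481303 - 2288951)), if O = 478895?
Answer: -4627962891823022024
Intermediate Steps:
(-3984471 + 4755913)*(-2980754 + (O + 1112272)*(-1481303 - 2288951)) = (-3984471 + 4755913)*(-2980754 + (478895 + 1112272)*(-1481303 - 2288951)) = 771442*(-2980754 + 1591167*(-3770254)) = 771442*(-2980754 - 5999103746418) = 771442*(-5999106727172) = -4627962891823022024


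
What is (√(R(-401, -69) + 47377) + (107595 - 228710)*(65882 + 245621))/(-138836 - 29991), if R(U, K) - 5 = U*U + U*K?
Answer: 37727685845/168827 - 2*√58963/168827 ≈ 2.2347e+5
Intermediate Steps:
R(U, K) = 5 + U² + K*U (R(U, K) = 5 + (U*U + U*K) = 5 + (U² + K*U) = 5 + U² + K*U)
(√(R(-401, -69) + 47377) + (107595 - 228710)*(65882 + 245621))/(-138836 - 29991) = (√((5 + (-401)² - 69*(-401)) + 47377) + (107595 - 228710)*(65882 + 245621))/(-138836 - 29991) = (√((5 + 160801 + 27669) + 47377) - 121115*311503)/(-168827) = (√(188475 + 47377) - 37727685845)*(-1/168827) = (√235852 - 37727685845)*(-1/168827) = (2*√58963 - 37727685845)*(-1/168827) = (-37727685845 + 2*√58963)*(-1/168827) = 37727685845/168827 - 2*√58963/168827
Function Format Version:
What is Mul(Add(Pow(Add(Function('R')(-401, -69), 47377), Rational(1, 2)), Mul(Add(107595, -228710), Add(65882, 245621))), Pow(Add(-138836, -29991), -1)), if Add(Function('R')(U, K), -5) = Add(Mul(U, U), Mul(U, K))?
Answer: Add(Rational(37727685845, 168827), Mul(Rational(-2, 168827), Pow(58963, Rational(1, 2)))) ≈ 2.2347e+5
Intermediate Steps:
Function('R')(U, K) = Add(5, Pow(U, 2), Mul(K, U)) (Function('R')(U, K) = Add(5, Add(Mul(U, U), Mul(U, K))) = Add(5, Add(Pow(U, 2), Mul(K, U))) = Add(5, Pow(U, 2), Mul(K, U)))
Mul(Add(Pow(Add(Function('R')(-401, -69), 47377), Rational(1, 2)), Mul(Add(107595, -228710), Add(65882, 245621))), Pow(Add(-138836, -29991), -1)) = Mul(Add(Pow(Add(Add(5, Pow(-401, 2), Mul(-69, -401)), 47377), Rational(1, 2)), Mul(Add(107595, -228710), Add(65882, 245621))), Pow(Add(-138836, -29991), -1)) = Mul(Add(Pow(Add(Add(5, 160801, 27669), 47377), Rational(1, 2)), Mul(-121115, 311503)), Pow(-168827, -1)) = Mul(Add(Pow(Add(188475, 47377), Rational(1, 2)), -37727685845), Rational(-1, 168827)) = Mul(Add(Pow(235852, Rational(1, 2)), -37727685845), Rational(-1, 168827)) = Mul(Add(Mul(2, Pow(58963, Rational(1, 2))), -37727685845), Rational(-1, 168827)) = Mul(Add(-37727685845, Mul(2, Pow(58963, Rational(1, 2)))), Rational(-1, 168827)) = Add(Rational(37727685845, 168827), Mul(Rational(-2, 168827), Pow(58963, Rational(1, 2))))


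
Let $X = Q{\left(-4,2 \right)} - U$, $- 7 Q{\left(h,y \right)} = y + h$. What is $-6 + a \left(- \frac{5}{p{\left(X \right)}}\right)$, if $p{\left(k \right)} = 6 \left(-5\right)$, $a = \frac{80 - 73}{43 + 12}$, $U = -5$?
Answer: $- \frac{1973}{330} \approx -5.9788$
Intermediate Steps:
$Q{\left(h,y \right)} = - \frac{h}{7} - \frac{y}{7}$ ($Q{\left(h,y \right)} = - \frac{y + h}{7} = - \frac{h + y}{7} = - \frac{h}{7} - \frac{y}{7}$)
$a = \frac{7}{55} \approx 0.12727$
$X = \frac{37}{7}$ ($X = \left(\left(- \frac{1}{7}\right) \left(-4\right) - \frac{2}{7}\right) - -5 = \left(\frac{4}{7} - \frac{2}{7}\right) + 5 = \frac{2}{7} + 5 = \frac{37}{7} \approx 5.2857$)
$p{\left(k \right)} = -30$
$-6 + a \left(- \frac{5}{p{\left(X \right)}}\right) = -6 + \frac{7 \left(- \frac{5}{-30}\right)}{55} = -6 + \frac{7 \left(\left(-5\right) \left(- \frac{1}{30}\right)\right)}{55} = -6 + \frac{7}{55} \cdot \frac{1}{6} = -6 + \frac{7}{330} = - \frac{1973}{330}$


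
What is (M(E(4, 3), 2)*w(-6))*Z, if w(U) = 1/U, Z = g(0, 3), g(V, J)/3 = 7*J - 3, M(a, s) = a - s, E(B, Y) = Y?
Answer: -9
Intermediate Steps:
g(V, J) = -9 + 21*J (g(V, J) = 3*(7*J - 3) = 3*(-3 + 7*J) = -9 + 21*J)
Z = 54 (Z = -9 + 21*3 = -9 + 63 = 54)
(M(E(4, 3), 2)*w(-6))*Z = ((3 - 1*2)/(-6))*54 = ((3 - 2)*(-1/6))*54 = (1*(-1/6))*54 = -1/6*54 = -9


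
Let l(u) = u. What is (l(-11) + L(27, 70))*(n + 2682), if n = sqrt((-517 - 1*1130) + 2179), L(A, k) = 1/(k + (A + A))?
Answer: -1827783/62 - 1363*sqrt(133)/62 ≈ -29734.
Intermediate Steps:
L(A, k) = 1/(k + 2*A)
n = 2*sqrt(133) (n = sqrt((-517 - 1130) + 2179) = sqrt(-1647 + 2179) = sqrt(532) = 2*sqrt(133) ≈ 23.065)
(l(-11) + L(27, 70))*(n + 2682) = (-11 + 1/(70 + 2*27))*(2*sqrt(133) + 2682) = (-11 + 1/(70 + 54))*(2682 + 2*sqrt(133)) = (-11 + 1/124)*(2682 + 2*sqrt(133)) = -1363*(2682 + 2*sqrt(133))/124 = -1827783/62 - 1363*sqrt(133)/62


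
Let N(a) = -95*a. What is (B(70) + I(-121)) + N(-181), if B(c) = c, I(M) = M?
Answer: 17144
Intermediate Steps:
(B(70) + I(-121)) + N(-181) = (70 - 121) - 95*(-181) = -51 + 17195 = 17144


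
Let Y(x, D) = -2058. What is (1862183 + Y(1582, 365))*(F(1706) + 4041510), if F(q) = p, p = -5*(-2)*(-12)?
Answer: 7517490573750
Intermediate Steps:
p = -120 (p = 10*(-12) = -120)
F(q) = -120
(1862183 + Y(1582, 365))*(F(1706) + 4041510) = (1862183 - 2058)*(-120 + 4041510) = 1860125*4041390 = 7517490573750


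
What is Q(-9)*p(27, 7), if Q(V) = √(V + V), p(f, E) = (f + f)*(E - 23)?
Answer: -2592*I*√2 ≈ -3665.6*I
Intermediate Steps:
p(f, E) = 2*f*(-23 + E) (p(f, E) = (2*f)*(-23 + E) = 2*f*(-23 + E))
Q(V) = √2*√V (Q(V) = √(2*V) = √2*√V)
Q(-9)*p(27, 7) = (√2*√(-9))*(2*27*(-23 + 7)) = (√2*(3*I))*(2*27*(-16)) = (3*I*√2)*(-864) = -2592*I*√2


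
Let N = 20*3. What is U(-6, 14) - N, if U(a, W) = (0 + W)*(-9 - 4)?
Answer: -242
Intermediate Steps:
N = 60
U(a, W) = -13*W (U(a, W) = W*(-13) = -13*W)
U(-6, 14) - N = -13*14 - 1*60 = -182 - 60 = -242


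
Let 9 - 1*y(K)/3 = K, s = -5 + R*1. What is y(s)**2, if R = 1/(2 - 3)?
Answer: 2025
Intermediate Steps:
R = -1 (R = 1/(-1) = -1)
s = -6 (s = -5 - 1*1 = -5 - 1 = -6)
y(K) = 27 - 3*K
y(s)**2 = (27 - 3*(-6))**2 = (27 + 18)**2 = 45**2 = 2025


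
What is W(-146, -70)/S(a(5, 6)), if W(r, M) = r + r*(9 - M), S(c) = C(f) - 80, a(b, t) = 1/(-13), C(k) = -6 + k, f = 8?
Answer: 5840/39 ≈ 149.74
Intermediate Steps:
a(b, t) = -1/13
S(c) = -78 (S(c) = (-6 + 8) - 80 = 2 - 80 = -78)
W(-146, -70)/S(a(5, 6)) = -146*(10 - 1*(-70))/(-78) = -146*(10 + 70)*(-1/78) = -146*80*(-1/78) = -11680*(-1/78) = 5840/39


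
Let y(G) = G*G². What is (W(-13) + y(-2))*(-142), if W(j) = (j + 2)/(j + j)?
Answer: 13987/13 ≈ 1075.9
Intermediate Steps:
y(G) = G³
W(j) = (2 + j)/(2*j) (W(j) = (2 + j)/((2*j)) = (2 + j)*(1/(2*j)) = (2 + j)/(2*j))
(W(-13) + y(-2))*(-142) = ((½)*(2 - 13)/(-13) + (-2)³)*(-142) = ((½)*(-1/13)*(-11) - 8)*(-142) = (11/26 - 8)*(-142) = -197/26*(-142) = 13987/13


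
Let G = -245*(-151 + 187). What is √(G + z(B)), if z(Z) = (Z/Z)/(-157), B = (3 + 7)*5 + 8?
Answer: I*√217404337/157 ≈ 93.915*I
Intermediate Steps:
B = 58 (B = 10*5 + 8 = 50 + 8 = 58)
G = -8820 (G = -245*36 = -8820)
z(Z) = -1/157 (z(Z) = 1*(-1/157) = -1/157)
√(G + z(B)) = √(-8820 - 1/157) = √(-1384741/157) = I*√217404337/157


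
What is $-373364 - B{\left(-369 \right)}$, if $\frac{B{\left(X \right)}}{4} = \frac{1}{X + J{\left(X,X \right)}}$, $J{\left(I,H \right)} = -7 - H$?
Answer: $- \frac{2613544}{7} \approx -3.7336 \cdot 10^{5}$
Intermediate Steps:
$B{\left(X \right)} = - \frac{4}{7}$ ($B{\left(X \right)} = \frac{4}{X - \left(7 + X\right)} = \frac{4}{-7} = 4 \left(- \frac{1}{7}\right) = - \frac{4}{7}$)
$-373364 - B{\left(-369 \right)} = -373364 - - \frac{4}{7} = -373364 + \frac{4}{7} = - \frac{2613544}{7}$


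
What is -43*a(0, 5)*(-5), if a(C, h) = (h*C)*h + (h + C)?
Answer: 1075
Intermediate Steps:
a(C, h) = C + h + C*h² (a(C, h) = (C*h)*h + (C + h) = C*h² + (C + h) = C + h + C*h²)
-43*a(0, 5)*(-5) = -43*(0 + 5 + 0*5²)*(-5) = -43*(0 + 5 + 0*25)*(-5) = -43*(0 + 5 + 0)*(-5) = -43*5*(-5) = -215*(-5) = 1075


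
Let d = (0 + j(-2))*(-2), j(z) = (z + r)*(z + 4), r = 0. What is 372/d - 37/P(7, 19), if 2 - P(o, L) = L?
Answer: 1655/34 ≈ 48.676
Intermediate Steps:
j(z) = z*(4 + z) (j(z) = (z + 0)*(z + 4) = z*(4 + z))
P(o, L) = 2 - L
d = 8 (d = (0 - 2*(4 - 2))*(-2) = (0 - 2*2)*(-2) = (0 - 4)*(-2) = -4*(-2) = 8)
372/d - 37/P(7, 19) = 372/8 - 37/(2 - 1*19) = 372*(⅛) - 37/(2 - 19) = 93/2 - 37/(-17) = 93/2 - 37*(-1/17) = 93/2 + 37/17 = 1655/34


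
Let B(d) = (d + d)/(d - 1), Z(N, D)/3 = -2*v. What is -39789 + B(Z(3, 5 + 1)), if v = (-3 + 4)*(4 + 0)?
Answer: -994677/25 ≈ -39787.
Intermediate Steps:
v = 4 (v = 1*4 = 4)
Z(N, D) = -24 (Z(N, D) = 3*(-2*4) = 3*(-8) = -24)
B(d) = 2*d/(-1 + d) (B(d) = (2*d)/(-1 + d) = 2*d/(-1 + d))
-39789 + B(Z(3, 5 + 1)) = -39789 + 2*(-24)/(-1 - 24) = -39789 + 2*(-24)/(-25) = -39789 + 2*(-24)*(-1/25) = -39789 + 48/25 = -994677/25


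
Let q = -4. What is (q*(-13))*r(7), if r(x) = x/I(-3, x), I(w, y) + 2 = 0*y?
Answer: -182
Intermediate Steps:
I(w, y) = -2 (I(w, y) = -2 + 0*y = -2 + 0 = -2)
r(x) = -x/2 (r(x) = x/(-2) = x*(-½) = -x/2)
(q*(-13))*r(7) = (-4*(-13))*(-½*7) = 52*(-7/2) = -182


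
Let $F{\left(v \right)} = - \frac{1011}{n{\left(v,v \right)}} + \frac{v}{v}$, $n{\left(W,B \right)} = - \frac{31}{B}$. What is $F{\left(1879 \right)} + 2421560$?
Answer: $\frac{76968060}{31} \approx 2.4828 \cdot 10^{6}$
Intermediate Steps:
$F{\left(v \right)} = 1 + \frac{1011 v}{31}$ ($F{\left(v \right)} = - \frac{1011}{\left(-31\right) \frac{1}{v}} + \frac{v}{v} = - 1011 \left(- \frac{v}{31}\right) + 1 = \frac{1011 v}{31} + 1 = 1 + \frac{1011 v}{31}$)
$F{\left(1879 \right)} + 2421560 = \left(1 + \frac{1011}{31} \cdot 1879\right) + 2421560 = \left(1 + \frac{1899669}{31}\right) + 2421560 = \frac{1899700}{31} + 2421560 = \frac{76968060}{31}$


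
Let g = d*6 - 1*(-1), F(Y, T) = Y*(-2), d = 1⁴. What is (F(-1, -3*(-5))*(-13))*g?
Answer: -182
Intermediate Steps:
d = 1
F(Y, T) = -2*Y
g = 7 (g = 1*6 - 1*(-1) = 6 + 1 = 7)
(F(-1, -3*(-5))*(-13))*g = (-2*(-1)*(-13))*7 = (2*(-13))*7 = -26*7 = -182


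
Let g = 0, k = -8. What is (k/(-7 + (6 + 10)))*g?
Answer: 0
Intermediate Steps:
(k/(-7 + (6 + 10)))*g = -8/(-7 + (6 + 10))*0 = -8/(-7 + 16)*0 = -8/9*0 = 0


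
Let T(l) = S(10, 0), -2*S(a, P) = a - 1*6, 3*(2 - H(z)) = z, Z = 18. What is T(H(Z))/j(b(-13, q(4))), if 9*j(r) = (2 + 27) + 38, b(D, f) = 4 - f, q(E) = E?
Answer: -18/67 ≈ -0.26866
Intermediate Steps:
H(z) = 2 - z/3
S(a, P) = 3 - a/2 (S(a, P) = -(a - 1*6)/2 = -(a - 6)/2 = -(-6 + a)/2 = 3 - a/2)
j(r) = 67/9 (j(r) = ((2 + 27) + 38)/9 = (29 + 38)/9 = (⅑)*67 = 67/9)
T(l) = -2 (T(l) = 3 - ½*10 = 3 - 5 = -2)
T(H(Z))/j(b(-13, q(4))) = -2/67/9 = -2*9/67 = -18/67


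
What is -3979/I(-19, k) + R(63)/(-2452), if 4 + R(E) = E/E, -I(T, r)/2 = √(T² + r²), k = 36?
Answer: 3/2452 + 3979*√1657/3314 ≈ 48.876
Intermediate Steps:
I(T, r) = -2*√(T² + r²)
R(E) = -3 (R(E) = -4 + E/E = -4 + 1 = -3)
-3979/I(-19, k) + R(63)/(-2452) = -3979*(-1/(2*√((-19)² + 36²))) - 3/(-2452) = -3979*(-1/(2*√(361 + 1296))) - 3*(-1/2452) = -3979*(-√1657/3314) + 3/2452 = -(-3979)*√1657/3314 + 3/2452 = 3979*√1657/3314 + 3/2452 = 3/2452 + 3979*√1657/3314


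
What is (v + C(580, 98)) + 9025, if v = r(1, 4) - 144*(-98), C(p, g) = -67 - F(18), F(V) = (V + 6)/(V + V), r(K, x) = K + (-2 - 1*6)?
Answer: 69187/3 ≈ 23062.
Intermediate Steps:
r(K, x) = -8 + K (r(K, x) = K + (-2 - 6) = K - 8 = -8 + K)
F(V) = (6 + V)/(2*V) (F(V) = (6 + V)/((2*V)) = (6 + V)*(1/(2*V)) = (6 + V)/(2*V))
C(p, g) = -203/3 (C(p, g) = -67 - (6 + 18)/(2*18) = -67 - 24/(2*18) = -67 - 1*⅔ = -67 - ⅔ = -203/3)
v = 14105 (v = (-8 + 1) - 144*(-98) = -7 + 14112 = 14105)
(v + C(580, 98)) + 9025 = (14105 - 203/3) + 9025 = 42112/3 + 9025 = 69187/3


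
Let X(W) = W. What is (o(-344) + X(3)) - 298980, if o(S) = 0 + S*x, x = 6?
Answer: -301041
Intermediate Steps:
o(S) = 6*S (o(S) = 0 + S*6 = 0 + 6*S = 6*S)
(o(-344) + X(3)) - 298980 = (6*(-344) + 3) - 298980 = (-2064 + 3) - 298980 = -2061 - 298980 = -301041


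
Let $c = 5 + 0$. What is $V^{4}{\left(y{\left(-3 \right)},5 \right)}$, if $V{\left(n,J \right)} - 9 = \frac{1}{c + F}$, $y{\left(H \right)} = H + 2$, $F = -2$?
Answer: $\frac{614656}{81} \approx 7588.3$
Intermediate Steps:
$c = 5$
$y{\left(H \right)} = 2 + H$
$V{\left(n,J \right)} = \frac{28}{3}$ ($V{\left(n,J \right)} = 9 + \frac{1}{5 - 2} = 9 + \frac{1}{3} = \frac{28}{3}$)
$V^{4}{\left(y{\left(-3 \right)},5 \right)} = \left(\frac{28}{3}\right)^{4} = \frac{614656}{81}$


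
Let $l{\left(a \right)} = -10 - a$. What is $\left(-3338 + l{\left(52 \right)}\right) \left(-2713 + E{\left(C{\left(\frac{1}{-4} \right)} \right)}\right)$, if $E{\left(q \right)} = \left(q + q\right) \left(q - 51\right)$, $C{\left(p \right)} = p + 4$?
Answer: $10429075$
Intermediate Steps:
$C{\left(p \right)} = 4 + p$
$E{\left(q \right)} = 2 q \left(-51 + q\right)$
$\left(-3338 + l{\left(52 \right)}\right) \left(-2713 + E{\left(C{\left(\frac{1}{-4} \right)} \right)}\right) = \left(-3338 - 62\right) \left(-2713 + 2 \left(4 + \frac{1}{-4}\right) \left(-51 + \left(4 + \frac{1}{-4}\right)\right)\right) = \left(-3338 - 62\right) \left(-2713 + 2 \left(4 - \frac{1}{4}\right) \left(-51 + \left(4 - \frac{1}{4}\right)\right)\right) = \left(-3338 - 62\right) \left(-2713 + 2 \cdot \frac{15}{4} \left(-51 + \frac{15}{4}\right)\right) = - 3400 \left(-2713 + 2 \cdot \frac{15}{4} \left(- \frac{189}{4}\right)\right) = - 3400 \left(-2713 - \frac{2835}{8}\right) = \left(-3400\right) \left(- \frac{24539}{8}\right) = 10429075$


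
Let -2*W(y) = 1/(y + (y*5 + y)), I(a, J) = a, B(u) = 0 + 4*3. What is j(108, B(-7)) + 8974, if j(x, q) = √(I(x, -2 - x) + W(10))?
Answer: 8974 + √529165/70 ≈ 8984.4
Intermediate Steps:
B(u) = 12 (B(u) = 0 + 12 = 12)
W(y) = -1/(14*y) (W(y) = -1/(2*(y + (y*5 + y))) = -1/(2*(y + (5*y + y))) = -1/(2*(y + 6*y)) = -1/(7*y)/2 = -1/(14*y))
j(x, q) = √(-1/140 + x) (j(x, q) = √(x - 1/14/10) = √(x - 1/14*⅒) = √(x - 1/140) = √(-1/140 + x))
j(108, B(-7)) + 8974 = √(-35 + 4900*108)/70 + 8974 = √(-35 + 529200)/70 + 8974 = √529165/70 + 8974 = 8974 + √529165/70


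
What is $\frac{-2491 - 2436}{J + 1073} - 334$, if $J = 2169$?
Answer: $- \frac{1087755}{3242} \approx -335.52$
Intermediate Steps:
$\frac{-2491 - 2436}{J + 1073} - 334 = \frac{-2491 - 2436}{2169 + 1073} - 334 = - \frac{4927}{3242} - 334 = - \frac{1087755}{3242}$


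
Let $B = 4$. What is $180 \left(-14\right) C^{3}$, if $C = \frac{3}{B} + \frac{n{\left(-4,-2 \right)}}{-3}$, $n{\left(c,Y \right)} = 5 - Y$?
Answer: $\frac{240065}{24} \approx 10003.0$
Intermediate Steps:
$C = - \frac{19}{12}$ ($C = \frac{3}{4} + \frac{5 - -2}{-3} = 3 \cdot \frac{1}{4} + \left(5 + 2\right) \left(- \frac{1}{3}\right) = \frac{3}{4} + 7 \left(- \frac{1}{3}\right) = \frac{3}{4} - \frac{7}{3} = - \frac{19}{12} \approx -1.5833$)
$180 \left(-14\right) C^{3} = 180 \left(-14\right) \left(- \frac{19}{12}\right)^{3} = \left(-2520\right) \left(- \frac{6859}{1728}\right) = \frac{240065}{24}$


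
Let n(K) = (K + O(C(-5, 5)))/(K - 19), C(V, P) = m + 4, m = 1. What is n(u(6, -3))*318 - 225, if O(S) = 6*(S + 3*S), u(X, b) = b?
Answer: -21078/11 ≈ -1916.2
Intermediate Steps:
C(V, P) = 5 (C(V, P) = 1 + 4 = 5)
O(S) = 24*S (O(S) = 6*(4*S) = 24*S)
n(K) = (120 + K)/(-19 + K) (n(K) = (K + 24*5)/(K - 19) = (K + 120)/(-19 + K) = (120 + K)/(-19 + K))
n(u(6, -3))*318 - 225 = ((120 - 3)/(-19 - 3))*318 - 225 = (117/(-22))*318 - 225 = -1/22*117*318 - 225 = -117/22*318 - 225 = -18603/11 - 225 = -21078/11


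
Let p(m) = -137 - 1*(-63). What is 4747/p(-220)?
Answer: -4747/74 ≈ -64.149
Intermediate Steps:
p(m) = -74 (p(m) = -137 + 63 = -74)
4747/p(-220) = 4747/(-74) = 4747*(-1/74) = -4747/74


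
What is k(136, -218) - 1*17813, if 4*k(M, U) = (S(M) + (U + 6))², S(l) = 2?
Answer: -6788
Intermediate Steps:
k(M, U) = (8 + U)²/4 (k(M, U) = (2 + (U + 6))²/4 = (2 + (6 + U))²/4 = (8 + U)²/4)
k(136, -218) - 1*17813 = (8 - 218)²/4 - 1*17813 = (¼)*(-210)² - 17813 = (¼)*44100 - 17813 = 11025 - 17813 = -6788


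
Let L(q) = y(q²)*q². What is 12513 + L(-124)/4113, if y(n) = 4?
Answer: 51527473/4113 ≈ 12528.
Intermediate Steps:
L(q) = 4*q²
12513 + L(-124)/4113 = 12513 + (4*(-124)²)/4113 = 12513 + (4*15376)*(1/4113) = 12513 + 61504*(1/4113) = 12513 + 61504/4113 = 51527473/4113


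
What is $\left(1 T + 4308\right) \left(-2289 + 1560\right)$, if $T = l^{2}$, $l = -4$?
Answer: $-3152196$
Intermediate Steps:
$T = 16$ ($T = \left(-4\right)^{2} = 16$)
$\left(1 T + 4308\right) \left(-2289 + 1560\right) = \left(1 \cdot 16 + 4308\right) \left(-2289 + 1560\right) = \left(16 + 4308\right) \left(-729\right) = 4324 \left(-729\right) = -3152196$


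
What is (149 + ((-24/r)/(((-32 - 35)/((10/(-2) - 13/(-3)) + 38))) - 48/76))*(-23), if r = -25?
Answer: -108210423/31825 ≈ -3400.2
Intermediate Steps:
(149 + ((-24/r)/(((-32 - 35)/((10/(-2) - 13/(-3)) + 38))) - 48/76))*(-23) = (149 + ((-24/(-25))/(((-32 - 35)/((10/(-2) - 13/(-3)) + 38))) - 48/76))*(-23) = (149 + ((-24*(-1/25))/((-67/((10*(-½) - 13*(-⅓)) + 38))) - 48*1/76))*(-23) = (149 + (24/(25*((-67/((-5 + 13/3) + 38)))) - 12/19))*(-23) = (149 + (24/(25*((-67/(-⅔ + 38)))) - 12/19))*(-23) = (149 + (24/(25*((-67/112/3))) - 12/19))*(-23) = (149 + (24/(25*((-67*3/112))) - 12/19))*(-23) = (149 + (24/(25*(-201/112)) - 12/19))*(-23) = (149 + ((24/25)*(-112/201) - 12/19))*(-23) = (149 + (-896/1675 - 12/19))*(-23) = (149 - 37124/31825)*(-23) = (4704801/31825)*(-23) = -108210423/31825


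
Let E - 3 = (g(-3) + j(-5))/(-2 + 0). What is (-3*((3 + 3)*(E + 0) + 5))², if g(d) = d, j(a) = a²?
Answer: 16641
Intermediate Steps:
E = -8 (E = 3 + (-3 + (-5)²)/(-2 + 0) = 3 + (-3 + 25)/(-2) = 3 + 22*(-½) = 3 - 11 = -8)
(-3*((3 + 3)*(E + 0) + 5))² = (-3*((3 + 3)*(-8 + 0) + 5))² = (-3*(6*(-8) + 5))² = (-3*(-48 + 5))² = (-3*(-43))² = (-1*(-129))² = 129² = 16641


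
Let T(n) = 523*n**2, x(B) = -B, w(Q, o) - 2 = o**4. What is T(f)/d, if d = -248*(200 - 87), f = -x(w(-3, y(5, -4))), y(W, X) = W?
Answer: -205606467/28024 ≈ -7336.8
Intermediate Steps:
w(Q, o) = 2 + o**4
f = 627 (f = -(-1)*(2 + 5**4) = -(-1)*(2 + 625) = -(-1)*627 = -1*(-627) = 627)
d = -28024 (d = -248*113 = -28024)
T(f)/d = (523*627**2)/(-28024) = (523*393129)*(-1/28024) = 205606467*(-1/28024) = -205606467/28024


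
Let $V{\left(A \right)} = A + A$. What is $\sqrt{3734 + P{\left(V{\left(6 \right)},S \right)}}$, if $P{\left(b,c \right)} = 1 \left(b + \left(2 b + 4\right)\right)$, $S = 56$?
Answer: $\sqrt{3774} \approx 61.433$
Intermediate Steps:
$V{\left(A \right)} = 2 A$
$P{\left(b,c \right)} = 4 + 3 b$ ($P{\left(b,c \right)} = 1 \left(b + \left(4 + 2 b\right)\right) = 1 \left(4 + 3 b\right) = 4 + 3 b$)
$\sqrt{3734 + P{\left(V{\left(6 \right)},S \right)}} = \sqrt{3734 + \left(4 + 3 \cdot 2 \cdot 6\right)} = \sqrt{3734 + \left(4 + 3 \cdot 12\right)} = \sqrt{3734 + \left(4 + 36\right)} = \sqrt{3734 + 40} = \sqrt{3774}$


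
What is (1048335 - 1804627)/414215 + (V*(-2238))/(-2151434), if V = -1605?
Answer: -1557484230289/445578117155 ≈ -3.4954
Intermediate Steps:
(1048335 - 1804627)/414215 + (V*(-2238))/(-2151434) = (1048335 - 1804627)/414215 - 1605*(-2238)/(-2151434) = -756292*1/414215 + 3591990*(-1/2151434) = -756292/414215 - 1795995/1075717 = -1557484230289/445578117155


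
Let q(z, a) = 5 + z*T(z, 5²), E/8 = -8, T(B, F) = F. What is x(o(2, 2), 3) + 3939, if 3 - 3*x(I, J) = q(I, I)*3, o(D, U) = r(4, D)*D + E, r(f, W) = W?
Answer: 5435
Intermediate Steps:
E = -64 (E = 8*(-8) = -64)
q(z, a) = 5 + 25*z (q(z, a) = 5 + z*5² = 5 + z*25 = 5 + 25*z)
o(D, U) = -64 + D² (o(D, U) = D*D - 64 = D² - 64 = -64 + D²)
x(I, J) = -4 - 25*I (x(I, J) = 1 - (5 + 25*I)*3/3 = 1 - (15 + 75*I)/3 = 1 + (-5 - 25*I) = -4 - 25*I)
x(o(2, 2), 3) + 3939 = (-4 - 25*(-64 + 2²)) + 3939 = (-4 - 25*(-64 + 4)) + 3939 = (-4 - 25*(-60)) + 3939 = (-4 + 1500) + 3939 = 1496 + 3939 = 5435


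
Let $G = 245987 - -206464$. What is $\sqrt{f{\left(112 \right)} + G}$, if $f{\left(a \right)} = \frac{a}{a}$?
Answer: $2 \sqrt{113113} \approx 672.65$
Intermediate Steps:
$f{\left(a \right)} = 1$
$G = 452451$ ($G = 245987 + 206464 = 452451$)
$\sqrt{f{\left(112 \right)} + G} = \sqrt{1 + 452451} = \sqrt{452452} = 2 \sqrt{113113}$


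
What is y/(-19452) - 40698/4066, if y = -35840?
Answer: -4249553/520341 ≈ -8.1669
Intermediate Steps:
y/(-19452) - 40698/4066 = -35840/(-19452) - 40698/4066 = -35840*(-1/19452) - 40698*1/4066 = 8960/4863 - 1071/107 = -4249553/520341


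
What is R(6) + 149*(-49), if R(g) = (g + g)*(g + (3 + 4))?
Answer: -7145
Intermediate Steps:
R(g) = 2*g*(7 + g) (R(g) = (2*g)*(g + 7) = (2*g)*(7 + g) = 2*g*(7 + g))
R(6) + 149*(-49) = 2*6*(7 + 6) + 149*(-49) = 2*6*13 - 7301 = 156 - 7301 = -7145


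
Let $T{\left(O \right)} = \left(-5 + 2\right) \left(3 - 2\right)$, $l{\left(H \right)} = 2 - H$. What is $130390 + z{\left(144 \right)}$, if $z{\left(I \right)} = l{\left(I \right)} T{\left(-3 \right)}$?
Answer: $130816$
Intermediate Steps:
$T{\left(O \right)} = -3$ ($T{\left(O \right)} = \left(-3\right) 1 = -3$)
$z{\left(I \right)} = -6 + 3 I$ ($z{\left(I \right)} = \left(2 - I\right) \left(-3\right) = -6 + 3 I$)
$130390 + z{\left(144 \right)} = 130390 + \left(-6 + 3 \cdot 144\right) = 130390 + \left(-6 + 432\right) = 130390 + 426 = 130816$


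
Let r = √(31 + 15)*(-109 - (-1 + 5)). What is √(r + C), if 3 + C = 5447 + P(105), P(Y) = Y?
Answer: √(5549 - 113*√46) ≈ 69.156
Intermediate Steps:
r = -113*√46 (r = √46*(-109 - 1*4) = √46*(-109 - 4) = √46*(-113) = -113*√46 ≈ -766.40)
C = 5549 (C = -3 + (5447 + 105) = -3 + 5552 = 5549)
√(r + C) = √(-113*√46 + 5549) = √(5549 - 113*√46)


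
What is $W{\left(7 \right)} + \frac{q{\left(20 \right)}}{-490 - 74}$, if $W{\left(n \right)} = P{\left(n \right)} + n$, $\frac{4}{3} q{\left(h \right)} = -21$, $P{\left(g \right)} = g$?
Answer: $\frac{10549}{752} \approx 14.028$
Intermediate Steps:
$q{\left(h \right)} = - \frac{63}{4}$ ($q{\left(h \right)} = \frac{3}{4} \left(-21\right) = - \frac{63}{4}$)
$W{\left(n \right)} = 2 n$ ($W{\left(n \right)} = n + n = 2 n$)
$W{\left(7 \right)} + \frac{q{\left(20 \right)}}{-490 - 74} = 2 \cdot 7 + \frac{1}{-490 - 74} \left(- \frac{63}{4}\right) = 14 + \frac{1}{-564} \left(- \frac{63}{4}\right) = 14 - - \frac{21}{752} = 14 + \frac{21}{752} = \frac{10549}{752}$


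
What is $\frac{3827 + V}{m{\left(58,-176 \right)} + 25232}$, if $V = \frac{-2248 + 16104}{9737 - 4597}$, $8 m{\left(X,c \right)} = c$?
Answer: $\frac{4921159}{32394850} \approx 0.15191$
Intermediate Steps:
$m{\left(X,c \right)} = \frac{c}{8}$
$V = \frac{3464}{1285}$ ($V = \frac{13856}{5140} = 13856 \cdot \frac{1}{5140} = \frac{3464}{1285} \approx 2.6957$)
$\frac{3827 + V}{m{\left(58,-176 \right)} + 25232} = \frac{3827 + \frac{3464}{1285}}{\frac{1}{8} \left(-176\right) + 25232} = \frac{4921159}{1285 \left(-22 + 25232\right)} = \frac{4921159}{1285 \cdot 25210} = \frac{4921159}{1285} \cdot \frac{1}{25210} = \frac{4921159}{32394850}$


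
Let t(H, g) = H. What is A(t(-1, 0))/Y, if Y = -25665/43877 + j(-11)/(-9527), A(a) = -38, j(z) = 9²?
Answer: 273872669/4276974 ≈ 64.034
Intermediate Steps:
j(z) = 81
Y = -8553948/14414351 (Y = -25665/43877 + 81/(-9527) = -25665*1/43877 + 81*(-1/9527) = -885/1513 - 81/9527 = -8553948/14414351 ≈ -0.59343)
A(t(-1, 0))/Y = -38/(-8553948/14414351) = -38*(-14414351/8553948) = 273872669/4276974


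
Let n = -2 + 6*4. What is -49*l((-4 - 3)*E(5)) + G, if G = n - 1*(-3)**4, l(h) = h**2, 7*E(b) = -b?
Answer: -1284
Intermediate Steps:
E(b) = -b/7 (E(b) = (-b)/7 = -b/7)
n = 22 (n = -2 + 24 = 22)
G = -59 (G = 22 - 1*(-3)**4 = 22 - 1*81 = 22 - 81 = -59)
-49*l((-4 - 3)*E(5)) + G = -49*25*(-4 - 3)**2/49 - 59 = -49*(-7*(-5/7))**2 - 59 = -49*5**2 - 59 = -49*25 - 59 = -1225 - 59 = -1284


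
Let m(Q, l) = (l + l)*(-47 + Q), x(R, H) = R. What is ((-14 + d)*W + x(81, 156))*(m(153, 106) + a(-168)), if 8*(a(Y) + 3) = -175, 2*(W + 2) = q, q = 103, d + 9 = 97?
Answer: 84042036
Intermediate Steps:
d = 88 (d = -9 + 97 = 88)
W = 99/2 (W = -2 + (1/2)*103 = -2 + 103/2 = 99/2 ≈ 49.500)
a(Y) = -199/8 (a(Y) = -3 + (1/8)*(-175) = -3 - 175/8 = -199/8)
m(Q, l) = 2*l*(-47 + Q) (m(Q, l) = (2*l)*(-47 + Q) = 2*l*(-47 + Q))
((-14 + d)*W + x(81, 156))*(m(153, 106) + a(-168)) = ((-14 + 88)*(99/2) + 81)*(2*106*(-47 + 153) - 199/8) = (74*(99/2) + 81)*(2*106*106 - 199/8) = (3663 + 81)*(22472 - 199/8) = 3744*(179577/8) = 84042036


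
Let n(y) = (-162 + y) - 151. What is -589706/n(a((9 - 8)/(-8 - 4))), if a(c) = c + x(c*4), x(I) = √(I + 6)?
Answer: 1563900312/830249 + 28305888*√51/14114233 ≈ 1898.0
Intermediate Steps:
x(I) = √(6 + I)
a(c) = c + √(6 + 4*c) (a(c) = c + √(6 + c*4) = c + √(6 + 4*c))
n(y) = -313 + y
-589706/n(a((9 - 8)/(-8 - 4))) = -589706/(-313 + ((9 - 8)/(-8 - 4) + √(6 + 4*((9 - 8)/(-8 - 4))))) = -589706/(-313 + (1/(-12) + √(6 + 4*(1/(-12))))) = -589706/(-313 + (1*(-1/12) + √(6 + 4*(1*(-1/12))))) = -589706/(-313 + (-1/12 + √(6 + 4*(-1/12)))) = -589706/(-313 + (-1/12 + √(6 - ⅓))) = -589706/(-313 + (-1/12 + √(17/3))) = -589706/(-313 + (-1/12 + √51/3)) = -589706/(-3757/12 + √51/3)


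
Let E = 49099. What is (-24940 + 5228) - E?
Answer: -68811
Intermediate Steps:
(-24940 + 5228) - E = (-24940 + 5228) - 1*49099 = -19712 - 49099 = -68811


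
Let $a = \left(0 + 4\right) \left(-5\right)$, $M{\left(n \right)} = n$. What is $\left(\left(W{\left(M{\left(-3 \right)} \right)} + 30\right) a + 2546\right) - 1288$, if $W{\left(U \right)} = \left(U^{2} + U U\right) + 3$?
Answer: $238$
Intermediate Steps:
$a = -20$ ($a = 4 \left(-5\right) = -20$)
$W{\left(U \right)} = 3 + 2 U^{2}$ ($W{\left(U \right)} = \left(U^{2} + U^{2}\right) + 3 = 2 U^{2} + 3 = 3 + 2 U^{2}$)
$\left(\left(W{\left(M{\left(-3 \right)} \right)} + 30\right) a + 2546\right) - 1288 = \left(\left(\left(3 + 2 \left(-3\right)^{2}\right) + 30\right) \left(-20\right) + 2546\right) - 1288 = \left(\left(\left(3 + 2 \cdot 9\right) + 30\right) \left(-20\right) + 2546\right) - 1288 = \left(\left(\left(3 + 18\right) + 30\right) \left(-20\right) + 2546\right) - 1288 = \left(\left(21 + 30\right) \left(-20\right) + 2546\right) - 1288 = \left(51 \left(-20\right) + 2546\right) - 1288 = \left(-1020 + 2546\right) - 1288 = 1526 - 1288 = 238$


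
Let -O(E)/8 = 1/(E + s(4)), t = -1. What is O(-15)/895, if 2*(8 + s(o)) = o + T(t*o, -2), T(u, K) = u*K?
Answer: 8/15215 ≈ 0.00052580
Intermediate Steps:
T(u, K) = K*u
s(o) = -8 + 3*o/2 (s(o) = -8 + (o - (-2)*o)/2 = -8 + (o + 2*o)/2 = -8 + (3*o)/2 = -8 + 3*o/2)
O(E) = -8/(-2 + E) (O(E) = -8/(E + (-8 + (3/2)*4)) = -8/(E + (-8 + 6)) = -8/(E - 2) = -8/(-2 + E))
O(-15)/895 = -8/(-2 - 15)/895 = -8/(-17)*(1/895) = -8*(-1/17)*(1/895) = (8/17)*(1/895) = 8/15215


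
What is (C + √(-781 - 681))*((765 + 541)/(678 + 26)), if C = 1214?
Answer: 396371/176 + 653*I*√1462/352 ≈ 2252.1 + 70.932*I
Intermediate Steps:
(C + √(-781 - 681))*((765 + 541)/(678 + 26)) = (1214 + √(-781 - 681))*((765 + 541)/(678 + 26)) = (1214 + √(-1462))*(1306/704) = (1214 + I*√1462)*(1306*(1/704)) = (1214 + I*√1462)*(653/352) = 396371/176 + 653*I*√1462/352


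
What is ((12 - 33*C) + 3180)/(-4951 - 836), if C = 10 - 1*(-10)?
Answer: -844/1929 ≈ -0.43753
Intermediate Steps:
C = 20 (C = 10 + 10 = 20)
((12 - 33*C) + 3180)/(-4951 - 836) = ((12 - 33*20) + 3180)/(-4951 - 836) = ((12 - 660) + 3180)/(-5787) = (-648 + 3180)*(-1/5787) = 2532*(-1/5787) = -844/1929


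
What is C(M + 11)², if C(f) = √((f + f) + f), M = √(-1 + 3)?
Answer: 33 + 3*√2 ≈ 37.243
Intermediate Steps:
M = √2 ≈ 1.4142
C(f) = √3*√f (C(f) = √(2*f + f) = √(3*f) = √3*√f)
C(M + 11)² = (√3*√(√2 + 11))² = (√3*√(11 + √2))² = 33 + 3*√2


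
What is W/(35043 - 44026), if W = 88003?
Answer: -88003/8983 ≈ -9.7966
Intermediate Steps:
W/(35043 - 44026) = 88003/(35043 - 44026) = 88003/(-8983) = 88003*(-1/8983) = -88003/8983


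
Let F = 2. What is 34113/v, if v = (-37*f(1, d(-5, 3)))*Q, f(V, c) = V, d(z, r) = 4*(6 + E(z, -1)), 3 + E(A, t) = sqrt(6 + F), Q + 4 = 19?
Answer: -11371/185 ≈ -61.465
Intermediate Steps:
Q = 15 (Q = -4 + 19 = 15)
E(A, t) = -3 + 2*sqrt(2) (E(A, t) = -3 + sqrt(6 + 2) = -3 + sqrt(8) = -3 + 2*sqrt(2))
d(z, r) = 12 + 8*sqrt(2) (d(z, r) = 4*(6 + (-3 + 2*sqrt(2))) = 4*(3 + 2*sqrt(2)) = 12 + 8*sqrt(2))
v = -555 (v = -37*1*15 = -37*15 = -555)
34113/v = 34113/(-555) = 34113*(-1/555) = -11371/185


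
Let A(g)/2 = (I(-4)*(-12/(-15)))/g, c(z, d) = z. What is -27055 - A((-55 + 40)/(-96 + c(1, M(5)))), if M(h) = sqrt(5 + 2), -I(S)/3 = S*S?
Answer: -132843/5 ≈ -26569.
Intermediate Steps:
I(S) = -3*S**2 (I(S) = -3*S*S = -3*S**2)
M(h) = sqrt(7)
A(g) = -384/(5*g) (A(g) = 2*(((-3*(-4)**2)*(-12/(-15)))/g) = 2*(((-3*16)*(-12*(-1/15)))/g) = 2*((-48*4/5)/g) = 2*(-192/(5*g)) = -384/(5*g))
-27055 - A((-55 + 40)/(-96 + c(1, M(5)))) = -27055 - (-384)/(5*((-55 + 40)/(-96 + 1))) = -27055 - (-384)/(5*((-15/(-95)))) = -27055 - (-384)/(5*((-15*(-1/95)))) = -27055 - (-384)/(5*3/19) = -27055 - (-384)*19/(5*3) = -27055 - 1*(-2432/5) = -27055 + 2432/5 = -132843/5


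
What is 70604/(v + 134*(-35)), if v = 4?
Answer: -35302/2343 ≈ -15.067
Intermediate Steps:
70604/(v + 134*(-35)) = 70604/(4 + 134*(-35)) = 70604/(4 - 4690) = 70604/(-4686) = 70604*(-1/4686) = -35302/2343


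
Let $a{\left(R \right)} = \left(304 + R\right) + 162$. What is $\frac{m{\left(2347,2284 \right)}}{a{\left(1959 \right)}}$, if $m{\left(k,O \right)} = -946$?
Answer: $- \frac{946}{2425} \approx -0.3901$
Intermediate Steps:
$a{\left(R \right)} = 466 + R$
$\frac{m{\left(2347,2284 \right)}}{a{\left(1959 \right)}} = - \frac{946}{466 + 1959} = - \frac{946}{2425}$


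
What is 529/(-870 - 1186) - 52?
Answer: -107441/2056 ≈ -52.257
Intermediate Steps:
529/(-870 - 1186) - 52 = 529/(-2056) - 52 = 529*(-1/2056) - 52 = -529/2056 - 52 = -107441/2056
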